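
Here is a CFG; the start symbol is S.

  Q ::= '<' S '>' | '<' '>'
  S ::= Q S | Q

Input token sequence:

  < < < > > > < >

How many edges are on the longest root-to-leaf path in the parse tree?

6

[S [Q < [S [Q < [S [Q < >]] >]] >] [S [Q < >]]]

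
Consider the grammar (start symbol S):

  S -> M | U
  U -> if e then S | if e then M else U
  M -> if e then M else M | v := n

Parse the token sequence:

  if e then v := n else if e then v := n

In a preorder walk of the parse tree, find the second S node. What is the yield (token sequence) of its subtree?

[S [U if e then [M v := n] else [U if e then [S [M v := n]]]]]

v := n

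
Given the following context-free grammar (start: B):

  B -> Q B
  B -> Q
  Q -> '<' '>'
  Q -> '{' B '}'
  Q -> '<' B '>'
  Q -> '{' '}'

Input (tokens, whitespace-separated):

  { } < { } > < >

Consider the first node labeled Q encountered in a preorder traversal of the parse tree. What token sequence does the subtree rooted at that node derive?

[B [Q { }] [B [Q < [B [Q { }]] >] [B [Q < >]]]]

{ }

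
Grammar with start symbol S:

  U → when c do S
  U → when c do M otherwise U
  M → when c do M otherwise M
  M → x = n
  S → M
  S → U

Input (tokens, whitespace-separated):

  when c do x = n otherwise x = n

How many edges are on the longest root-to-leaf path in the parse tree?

3

[S [M when c do [M x = n] otherwise [M x = n]]]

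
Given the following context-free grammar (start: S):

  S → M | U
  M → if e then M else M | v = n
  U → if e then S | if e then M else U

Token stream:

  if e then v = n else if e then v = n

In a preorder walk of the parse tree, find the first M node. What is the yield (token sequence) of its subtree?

[S [U if e then [M v = n] else [U if e then [S [M v = n]]]]]

v = n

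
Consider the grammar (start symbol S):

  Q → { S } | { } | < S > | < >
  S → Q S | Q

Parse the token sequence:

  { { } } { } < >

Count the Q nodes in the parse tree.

4

[S [Q { [S [Q { }]] }] [S [Q { }] [S [Q < >]]]]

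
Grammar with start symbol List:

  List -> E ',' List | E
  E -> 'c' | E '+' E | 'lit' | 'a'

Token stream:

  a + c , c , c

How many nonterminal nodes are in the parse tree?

[List [E [E a] + [E c]] , [List [E c] , [List [E c]]]]

8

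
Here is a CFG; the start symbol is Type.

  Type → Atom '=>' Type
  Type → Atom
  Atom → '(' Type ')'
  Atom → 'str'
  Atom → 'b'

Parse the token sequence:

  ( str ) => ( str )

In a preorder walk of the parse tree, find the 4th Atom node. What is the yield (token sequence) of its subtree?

str

[Type [Atom ( [Type [Atom str]] )] => [Type [Atom ( [Type [Atom str]] )]]]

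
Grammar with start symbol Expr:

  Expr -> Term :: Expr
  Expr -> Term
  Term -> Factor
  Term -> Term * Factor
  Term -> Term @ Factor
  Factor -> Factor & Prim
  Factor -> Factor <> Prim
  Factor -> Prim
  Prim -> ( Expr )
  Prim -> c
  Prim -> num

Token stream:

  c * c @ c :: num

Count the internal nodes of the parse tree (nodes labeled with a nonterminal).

[Expr [Term [Term [Term [Factor [Prim c]]] * [Factor [Prim c]]] @ [Factor [Prim c]]] :: [Expr [Term [Factor [Prim num]]]]]

14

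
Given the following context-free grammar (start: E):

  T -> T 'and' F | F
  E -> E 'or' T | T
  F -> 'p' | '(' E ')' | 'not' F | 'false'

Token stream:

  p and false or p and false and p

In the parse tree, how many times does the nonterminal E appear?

2

[E [E [T [T [F p]] and [F false]]] or [T [T [T [F p]] and [F false]] and [F p]]]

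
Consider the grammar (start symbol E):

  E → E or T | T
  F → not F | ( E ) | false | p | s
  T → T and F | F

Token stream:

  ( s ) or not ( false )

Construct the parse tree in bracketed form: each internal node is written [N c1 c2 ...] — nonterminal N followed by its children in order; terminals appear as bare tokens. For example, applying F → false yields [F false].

E
E or T
T or T
F or T
( E ) or T
( T ) or T
( F ) or T
( s ) or T
( s ) or F
( s ) or not F
( s ) or not ( E )
( s ) or not ( T )
( s ) or not ( F )
( s ) or not ( false )

[E [E [T [F ( [E [T [F s]]] )]]] or [T [F not [F ( [E [T [F false]]] )]]]]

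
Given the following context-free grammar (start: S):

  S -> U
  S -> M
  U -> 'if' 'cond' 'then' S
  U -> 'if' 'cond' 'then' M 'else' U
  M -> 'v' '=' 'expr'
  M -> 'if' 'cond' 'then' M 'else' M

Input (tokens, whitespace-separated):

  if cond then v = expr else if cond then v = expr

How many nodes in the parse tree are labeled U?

[S [U if cond then [M v = expr] else [U if cond then [S [M v = expr]]]]]

2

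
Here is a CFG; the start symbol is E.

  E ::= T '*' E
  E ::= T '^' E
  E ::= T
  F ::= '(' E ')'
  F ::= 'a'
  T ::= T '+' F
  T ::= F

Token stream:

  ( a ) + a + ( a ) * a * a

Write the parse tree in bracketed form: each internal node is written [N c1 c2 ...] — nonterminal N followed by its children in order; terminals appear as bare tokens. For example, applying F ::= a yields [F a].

[E [T [T [T [F ( [E [T [F a]]] )]] + [F a]] + [F ( [E [T [F a]]] )]] * [E [T [F a]] * [E [T [F a]]]]]

E
T * E
T + F * E
T + F + F * E
F + F + F * E
( E ) + F + F * E
( T ) + F + F * E
( F ) + F + F * E
( a ) + F + F * E
( a ) + a + F * E
( a ) + a + ( E ) * E
( a ) + a + ( T ) * E
( a ) + a + ( F ) * E
( a ) + a + ( a ) * E
( a ) + a + ( a ) * T * E
( a ) + a + ( a ) * F * E
( a ) + a + ( a ) * a * E
( a ) + a + ( a ) * a * T
( a ) + a + ( a ) * a * F
( a ) + a + ( a ) * a * a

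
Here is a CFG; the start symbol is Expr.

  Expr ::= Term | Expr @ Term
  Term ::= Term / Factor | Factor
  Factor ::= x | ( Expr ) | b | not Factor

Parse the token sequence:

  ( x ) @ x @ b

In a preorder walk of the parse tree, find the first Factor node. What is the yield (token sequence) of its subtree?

[Expr [Expr [Expr [Term [Factor ( [Expr [Term [Factor x]]] )]]] @ [Term [Factor x]]] @ [Term [Factor b]]]

( x )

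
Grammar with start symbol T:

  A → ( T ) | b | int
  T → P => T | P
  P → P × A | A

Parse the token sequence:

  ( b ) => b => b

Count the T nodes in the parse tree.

[T [P [A ( [T [P [A b]]] )]] => [T [P [A b]] => [T [P [A b]]]]]

4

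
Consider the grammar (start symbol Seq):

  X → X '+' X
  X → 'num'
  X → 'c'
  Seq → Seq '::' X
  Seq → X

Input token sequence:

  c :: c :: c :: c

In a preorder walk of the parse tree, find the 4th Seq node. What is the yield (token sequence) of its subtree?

c

[Seq [Seq [Seq [Seq [X c]] :: [X c]] :: [X c]] :: [X c]]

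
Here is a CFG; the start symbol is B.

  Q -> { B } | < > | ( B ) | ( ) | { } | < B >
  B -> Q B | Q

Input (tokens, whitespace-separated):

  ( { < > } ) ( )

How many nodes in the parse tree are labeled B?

4

[B [Q ( [B [Q { [B [Q < >]] }]] )] [B [Q ( )]]]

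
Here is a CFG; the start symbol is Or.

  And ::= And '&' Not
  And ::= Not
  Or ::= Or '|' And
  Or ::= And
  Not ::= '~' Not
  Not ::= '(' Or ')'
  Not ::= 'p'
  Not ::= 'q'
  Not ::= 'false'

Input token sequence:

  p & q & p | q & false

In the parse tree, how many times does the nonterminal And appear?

[Or [Or [And [And [And [Not p]] & [Not q]] & [Not p]]] | [And [And [Not q]] & [Not false]]]

5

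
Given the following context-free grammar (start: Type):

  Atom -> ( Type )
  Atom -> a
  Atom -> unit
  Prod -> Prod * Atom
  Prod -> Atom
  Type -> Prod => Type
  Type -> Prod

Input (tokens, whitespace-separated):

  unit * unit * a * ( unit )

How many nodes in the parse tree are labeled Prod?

[Type [Prod [Prod [Prod [Prod [Atom unit]] * [Atom unit]] * [Atom a]] * [Atom ( [Type [Prod [Atom unit]]] )]]]

5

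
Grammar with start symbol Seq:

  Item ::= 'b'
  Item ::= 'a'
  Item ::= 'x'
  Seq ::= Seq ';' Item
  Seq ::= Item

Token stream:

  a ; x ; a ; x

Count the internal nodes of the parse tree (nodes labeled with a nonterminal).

[Seq [Seq [Seq [Seq [Item a]] ; [Item x]] ; [Item a]] ; [Item x]]

8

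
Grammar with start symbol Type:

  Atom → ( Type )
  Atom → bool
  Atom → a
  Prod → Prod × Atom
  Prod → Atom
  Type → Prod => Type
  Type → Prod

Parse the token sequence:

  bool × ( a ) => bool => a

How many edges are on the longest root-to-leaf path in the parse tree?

6

[Type [Prod [Prod [Atom bool]] × [Atom ( [Type [Prod [Atom a]]] )]] => [Type [Prod [Atom bool]] => [Type [Prod [Atom a]]]]]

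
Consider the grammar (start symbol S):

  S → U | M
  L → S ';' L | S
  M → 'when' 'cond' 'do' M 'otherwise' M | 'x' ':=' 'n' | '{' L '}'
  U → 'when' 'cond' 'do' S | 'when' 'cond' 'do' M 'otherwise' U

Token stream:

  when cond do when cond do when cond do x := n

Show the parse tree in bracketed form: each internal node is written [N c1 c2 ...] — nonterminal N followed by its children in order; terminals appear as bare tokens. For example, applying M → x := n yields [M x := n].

[S [U when cond do [S [U when cond do [S [U when cond do [S [M x := n]]]]]]]]

S
U
when cond do S
when cond do U
when cond do when cond do S
when cond do when cond do U
when cond do when cond do when cond do S
when cond do when cond do when cond do M
when cond do when cond do when cond do x := n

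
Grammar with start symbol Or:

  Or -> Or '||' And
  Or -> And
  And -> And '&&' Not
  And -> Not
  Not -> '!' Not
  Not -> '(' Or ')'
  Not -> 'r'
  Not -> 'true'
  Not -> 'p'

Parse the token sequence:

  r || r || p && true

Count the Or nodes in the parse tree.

3

[Or [Or [Or [And [Not r]]] || [And [Not r]]] || [And [And [Not p]] && [Not true]]]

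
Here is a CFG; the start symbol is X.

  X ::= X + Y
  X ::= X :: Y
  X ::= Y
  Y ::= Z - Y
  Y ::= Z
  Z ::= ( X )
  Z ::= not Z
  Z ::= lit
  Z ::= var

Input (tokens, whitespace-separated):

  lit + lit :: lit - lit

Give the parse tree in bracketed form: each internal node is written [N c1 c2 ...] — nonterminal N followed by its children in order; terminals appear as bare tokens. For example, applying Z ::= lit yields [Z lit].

X
X :: Y
X + Y :: Y
Y + Y :: Y
Z + Y :: Y
lit + Y :: Y
lit + Z :: Y
lit + lit :: Y
lit + lit :: Z - Y
lit + lit :: lit - Y
lit + lit :: lit - Z
lit + lit :: lit - lit

[X [X [X [Y [Z lit]]] + [Y [Z lit]]] :: [Y [Z lit] - [Y [Z lit]]]]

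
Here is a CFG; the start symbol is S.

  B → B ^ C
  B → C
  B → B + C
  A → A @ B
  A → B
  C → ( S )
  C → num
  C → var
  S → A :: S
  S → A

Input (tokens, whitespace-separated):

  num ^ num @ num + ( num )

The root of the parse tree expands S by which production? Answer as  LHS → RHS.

[S [A [A [B [B [C num]] ^ [C num]]] @ [B [B [C num]] + [C ( [S [A [B [C num]]]] )]]]]

S → A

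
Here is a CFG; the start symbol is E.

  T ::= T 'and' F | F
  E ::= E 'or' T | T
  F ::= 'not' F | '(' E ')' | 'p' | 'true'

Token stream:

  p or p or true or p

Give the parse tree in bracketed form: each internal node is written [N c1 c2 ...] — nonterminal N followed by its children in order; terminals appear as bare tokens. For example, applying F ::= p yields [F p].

[E [E [E [E [T [F p]]] or [T [F p]]] or [T [F true]]] or [T [F p]]]

E
E or T
E or T or T
E or T or T or T
T or T or T or T
F or T or T or T
p or T or T or T
p or F or T or T
p or p or T or T
p or p or F or T
p or p or true or T
p or p or true or F
p or p or true or p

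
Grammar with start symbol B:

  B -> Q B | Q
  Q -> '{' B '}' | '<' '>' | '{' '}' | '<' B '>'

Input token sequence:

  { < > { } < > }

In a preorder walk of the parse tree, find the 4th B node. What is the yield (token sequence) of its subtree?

[B [Q { [B [Q < >] [B [Q { }] [B [Q < >]]]] }]]

< >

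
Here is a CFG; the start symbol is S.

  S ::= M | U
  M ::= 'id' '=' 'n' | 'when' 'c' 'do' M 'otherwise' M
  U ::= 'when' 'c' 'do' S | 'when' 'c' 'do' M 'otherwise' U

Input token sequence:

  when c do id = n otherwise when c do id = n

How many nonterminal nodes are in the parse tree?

[S [U when c do [M id = n] otherwise [U when c do [S [M id = n]]]]]

6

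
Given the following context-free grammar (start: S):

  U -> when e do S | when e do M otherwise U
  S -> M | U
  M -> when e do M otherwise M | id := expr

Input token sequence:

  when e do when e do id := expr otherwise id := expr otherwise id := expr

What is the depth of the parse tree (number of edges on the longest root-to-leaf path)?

4

[S [M when e do [M when e do [M id := expr] otherwise [M id := expr]] otherwise [M id := expr]]]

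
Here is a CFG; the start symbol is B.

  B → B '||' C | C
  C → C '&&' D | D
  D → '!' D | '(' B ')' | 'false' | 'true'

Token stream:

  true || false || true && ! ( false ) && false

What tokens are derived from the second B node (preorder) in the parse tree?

true || false

[B [B [B [C [D true]]] || [C [D false]]] || [C [C [C [D true]] && [D ! [D ( [B [C [D false]]] )]]] && [D false]]]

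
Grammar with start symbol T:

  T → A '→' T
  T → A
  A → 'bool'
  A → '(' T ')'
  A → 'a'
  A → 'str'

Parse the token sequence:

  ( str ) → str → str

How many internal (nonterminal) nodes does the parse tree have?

8

[T [A ( [T [A str]] )] → [T [A str] → [T [A str]]]]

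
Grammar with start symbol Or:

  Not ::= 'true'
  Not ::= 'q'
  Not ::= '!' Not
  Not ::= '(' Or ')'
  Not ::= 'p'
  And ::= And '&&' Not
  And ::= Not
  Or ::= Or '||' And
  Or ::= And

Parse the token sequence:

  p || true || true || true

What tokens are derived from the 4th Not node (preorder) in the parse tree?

true

[Or [Or [Or [Or [And [Not p]]] || [And [Not true]]] || [And [Not true]]] || [And [Not true]]]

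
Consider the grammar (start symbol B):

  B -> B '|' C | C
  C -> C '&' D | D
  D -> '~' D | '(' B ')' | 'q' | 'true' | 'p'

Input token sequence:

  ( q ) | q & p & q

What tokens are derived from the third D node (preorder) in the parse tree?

[B [B [C [D ( [B [C [D q]]] )]]] | [C [C [C [D q]] & [D p]] & [D q]]]

q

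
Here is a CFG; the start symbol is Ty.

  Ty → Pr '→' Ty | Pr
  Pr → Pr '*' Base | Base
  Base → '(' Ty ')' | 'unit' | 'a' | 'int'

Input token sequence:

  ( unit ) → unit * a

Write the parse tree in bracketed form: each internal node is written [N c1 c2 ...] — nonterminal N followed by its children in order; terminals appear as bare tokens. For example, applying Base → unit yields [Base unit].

[Ty [Pr [Base ( [Ty [Pr [Base unit]]] )]] → [Ty [Pr [Pr [Base unit]] * [Base a]]]]

Ty
Pr → Ty
Base → Ty
( Ty ) → Ty
( Pr ) → Ty
( Base ) → Ty
( unit ) → Ty
( unit ) → Pr
( unit ) → Pr * Base
( unit ) → Base * Base
( unit ) → unit * Base
( unit ) → unit * a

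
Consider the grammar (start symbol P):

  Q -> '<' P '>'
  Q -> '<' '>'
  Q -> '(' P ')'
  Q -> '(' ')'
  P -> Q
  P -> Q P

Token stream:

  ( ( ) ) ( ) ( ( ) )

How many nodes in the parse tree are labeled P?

[P [Q ( [P [Q ( )]] )] [P [Q ( )] [P [Q ( [P [Q ( )]] )]]]]

5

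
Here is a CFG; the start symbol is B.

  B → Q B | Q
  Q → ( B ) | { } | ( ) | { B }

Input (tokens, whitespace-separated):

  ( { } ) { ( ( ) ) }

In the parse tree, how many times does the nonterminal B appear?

[B [Q ( [B [Q { }]] )] [B [Q { [B [Q ( [B [Q ( )]] )]] }]]]

5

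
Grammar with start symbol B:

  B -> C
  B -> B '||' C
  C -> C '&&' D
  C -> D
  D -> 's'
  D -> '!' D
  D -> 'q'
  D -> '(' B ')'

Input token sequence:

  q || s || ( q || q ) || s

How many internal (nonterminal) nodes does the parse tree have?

18

[B [B [B [B [C [D q]]] || [C [D s]]] || [C [D ( [B [B [C [D q]]] || [C [D q]]] )]]] || [C [D s]]]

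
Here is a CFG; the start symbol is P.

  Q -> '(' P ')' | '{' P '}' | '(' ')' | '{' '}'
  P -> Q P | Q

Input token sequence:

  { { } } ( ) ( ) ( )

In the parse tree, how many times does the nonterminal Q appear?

5

[P [Q { [P [Q { }]] }] [P [Q ( )] [P [Q ( )] [P [Q ( )]]]]]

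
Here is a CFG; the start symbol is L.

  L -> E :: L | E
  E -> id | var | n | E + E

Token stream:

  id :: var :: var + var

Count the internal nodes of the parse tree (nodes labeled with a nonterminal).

8

[L [E id] :: [L [E var] :: [L [E [E var] + [E var]]]]]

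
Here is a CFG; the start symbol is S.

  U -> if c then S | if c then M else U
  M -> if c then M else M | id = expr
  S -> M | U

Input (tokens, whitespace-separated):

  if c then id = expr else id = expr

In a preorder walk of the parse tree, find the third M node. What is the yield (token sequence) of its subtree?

[S [M if c then [M id = expr] else [M id = expr]]]

id = expr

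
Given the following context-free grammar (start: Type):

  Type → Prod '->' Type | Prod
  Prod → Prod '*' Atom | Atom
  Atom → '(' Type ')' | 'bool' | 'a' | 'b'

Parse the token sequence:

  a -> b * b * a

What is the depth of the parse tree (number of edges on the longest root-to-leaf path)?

[Type [Prod [Atom a]] -> [Type [Prod [Prod [Prod [Atom b]] * [Atom b]] * [Atom a]]]]

6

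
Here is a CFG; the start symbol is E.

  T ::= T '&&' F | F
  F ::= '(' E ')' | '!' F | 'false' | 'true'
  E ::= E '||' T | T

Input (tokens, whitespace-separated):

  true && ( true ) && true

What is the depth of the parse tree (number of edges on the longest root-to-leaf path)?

7

[E [T [T [T [F true]] && [F ( [E [T [F true]]] )]] && [F true]]]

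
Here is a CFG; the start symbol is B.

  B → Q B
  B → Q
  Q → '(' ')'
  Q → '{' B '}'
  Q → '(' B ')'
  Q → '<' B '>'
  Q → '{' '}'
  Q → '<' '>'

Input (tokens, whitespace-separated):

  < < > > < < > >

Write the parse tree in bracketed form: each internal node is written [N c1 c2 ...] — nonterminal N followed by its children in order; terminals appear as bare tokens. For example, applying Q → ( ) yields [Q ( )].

B
Q B
< B > B
< Q > B
< < > > B
< < > > Q
< < > > < B >
< < > > < Q >
< < > > < < > >

[B [Q < [B [Q < >]] >] [B [Q < [B [Q < >]] >]]]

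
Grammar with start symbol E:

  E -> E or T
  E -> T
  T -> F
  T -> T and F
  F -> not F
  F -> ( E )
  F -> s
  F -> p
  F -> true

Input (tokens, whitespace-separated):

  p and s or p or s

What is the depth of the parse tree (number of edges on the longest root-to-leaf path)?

6

[E [E [E [T [T [F p]] and [F s]]] or [T [F p]]] or [T [F s]]]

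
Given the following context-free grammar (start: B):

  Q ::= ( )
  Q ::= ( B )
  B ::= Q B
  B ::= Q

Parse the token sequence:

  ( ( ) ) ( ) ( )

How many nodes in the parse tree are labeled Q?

[B [Q ( [B [Q ( )]] )] [B [Q ( )] [B [Q ( )]]]]

4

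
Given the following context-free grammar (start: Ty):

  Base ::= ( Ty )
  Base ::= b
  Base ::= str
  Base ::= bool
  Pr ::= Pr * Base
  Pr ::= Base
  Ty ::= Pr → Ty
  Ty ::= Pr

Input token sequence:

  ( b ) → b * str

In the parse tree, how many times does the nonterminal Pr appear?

4

[Ty [Pr [Base ( [Ty [Pr [Base b]]] )]] → [Ty [Pr [Pr [Base b]] * [Base str]]]]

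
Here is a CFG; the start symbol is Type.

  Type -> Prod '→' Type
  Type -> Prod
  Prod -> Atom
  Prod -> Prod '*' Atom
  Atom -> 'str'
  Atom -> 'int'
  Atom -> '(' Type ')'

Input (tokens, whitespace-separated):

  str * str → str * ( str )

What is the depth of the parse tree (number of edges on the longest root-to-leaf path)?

7

[Type [Prod [Prod [Atom str]] * [Atom str]] → [Type [Prod [Prod [Atom str]] * [Atom ( [Type [Prod [Atom str]]] )]]]]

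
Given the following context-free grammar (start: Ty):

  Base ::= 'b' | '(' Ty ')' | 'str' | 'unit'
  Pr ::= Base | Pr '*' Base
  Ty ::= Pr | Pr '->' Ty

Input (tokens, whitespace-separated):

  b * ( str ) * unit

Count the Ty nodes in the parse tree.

[Ty [Pr [Pr [Pr [Base b]] * [Base ( [Ty [Pr [Base str]]] )]] * [Base unit]]]

2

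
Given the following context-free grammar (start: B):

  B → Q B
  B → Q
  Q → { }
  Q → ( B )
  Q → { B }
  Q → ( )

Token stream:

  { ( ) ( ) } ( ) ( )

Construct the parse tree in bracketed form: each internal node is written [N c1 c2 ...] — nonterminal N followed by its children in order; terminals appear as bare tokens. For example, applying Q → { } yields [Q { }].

[B [Q { [B [Q ( )] [B [Q ( )]]] }] [B [Q ( )] [B [Q ( )]]]]

B
Q B
{ B } B
{ Q B } B
{ ( ) B } B
{ ( ) Q } B
{ ( ) ( ) } B
{ ( ) ( ) } Q B
{ ( ) ( ) } ( ) B
{ ( ) ( ) } ( ) Q
{ ( ) ( ) } ( ) ( )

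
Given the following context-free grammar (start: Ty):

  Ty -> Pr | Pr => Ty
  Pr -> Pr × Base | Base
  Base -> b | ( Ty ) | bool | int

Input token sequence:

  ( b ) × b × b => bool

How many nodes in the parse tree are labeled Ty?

3

[Ty [Pr [Pr [Pr [Base ( [Ty [Pr [Base b]]] )]] × [Base b]] × [Base b]] => [Ty [Pr [Base bool]]]]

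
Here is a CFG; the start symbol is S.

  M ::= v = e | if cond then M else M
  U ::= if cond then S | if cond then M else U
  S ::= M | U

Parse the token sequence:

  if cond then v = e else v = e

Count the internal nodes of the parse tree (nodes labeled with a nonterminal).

4

[S [M if cond then [M v = e] else [M v = e]]]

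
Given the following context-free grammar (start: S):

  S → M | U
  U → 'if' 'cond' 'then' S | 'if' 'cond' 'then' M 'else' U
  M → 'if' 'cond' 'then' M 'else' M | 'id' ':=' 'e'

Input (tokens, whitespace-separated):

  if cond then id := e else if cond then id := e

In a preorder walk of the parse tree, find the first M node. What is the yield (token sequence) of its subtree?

[S [U if cond then [M id := e] else [U if cond then [S [M id := e]]]]]

id := e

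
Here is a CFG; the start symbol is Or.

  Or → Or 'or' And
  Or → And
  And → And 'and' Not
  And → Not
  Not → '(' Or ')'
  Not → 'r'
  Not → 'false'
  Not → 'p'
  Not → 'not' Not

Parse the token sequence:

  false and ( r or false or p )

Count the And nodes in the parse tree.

[Or [And [And [Not false]] and [Not ( [Or [Or [Or [And [Not r]]] or [And [Not false]]] or [And [Not p]]] )]]]

5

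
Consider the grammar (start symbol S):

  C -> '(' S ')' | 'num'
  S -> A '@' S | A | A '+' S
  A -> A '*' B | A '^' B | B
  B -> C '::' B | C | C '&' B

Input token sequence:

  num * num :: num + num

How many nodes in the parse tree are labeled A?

3

[S [A [A [B [C num]]] * [B [C num] :: [B [C num]]]] + [S [A [B [C num]]]]]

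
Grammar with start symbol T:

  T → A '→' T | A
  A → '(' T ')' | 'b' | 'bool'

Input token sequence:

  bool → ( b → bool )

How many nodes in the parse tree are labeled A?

[T [A bool] → [T [A ( [T [A b] → [T [A bool]]] )]]]

4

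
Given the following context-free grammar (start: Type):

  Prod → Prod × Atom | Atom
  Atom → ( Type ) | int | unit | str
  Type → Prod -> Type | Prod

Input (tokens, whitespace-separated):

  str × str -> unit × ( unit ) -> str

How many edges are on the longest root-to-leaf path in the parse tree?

[Type [Prod [Prod [Atom str]] × [Atom str]] -> [Type [Prod [Prod [Atom unit]] × [Atom ( [Type [Prod [Atom unit]]] )]] -> [Type [Prod [Atom str]]]]]

7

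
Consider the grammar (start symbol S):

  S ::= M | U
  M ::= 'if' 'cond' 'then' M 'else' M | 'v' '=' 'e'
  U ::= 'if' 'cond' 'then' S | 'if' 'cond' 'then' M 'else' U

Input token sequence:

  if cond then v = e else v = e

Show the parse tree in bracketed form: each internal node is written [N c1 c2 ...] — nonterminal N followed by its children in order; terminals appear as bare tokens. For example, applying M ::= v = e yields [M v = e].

S
M
if cond then M else M
if cond then v = e else M
if cond then v = e else v = e

[S [M if cond then [M v = e] else [M v = e]]]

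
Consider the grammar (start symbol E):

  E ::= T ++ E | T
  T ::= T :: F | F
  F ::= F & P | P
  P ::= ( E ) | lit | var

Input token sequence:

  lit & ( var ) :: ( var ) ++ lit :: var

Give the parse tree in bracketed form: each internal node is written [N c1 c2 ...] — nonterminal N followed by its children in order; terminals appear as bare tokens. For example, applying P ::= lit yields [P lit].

[E [T [T [F [F [P lit]] & [P ( [E [T [F [P var]]]] )]]] :: [F [P ( [E [T [F [P var]]]] )]]] ++ [E [T [T [F [P lit]]] :: [F [P var]]]]]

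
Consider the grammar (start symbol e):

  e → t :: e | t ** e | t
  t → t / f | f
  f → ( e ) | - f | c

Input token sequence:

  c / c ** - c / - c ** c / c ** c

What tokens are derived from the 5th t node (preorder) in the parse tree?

c / c

[e [t [t [f c]] / [f c]] ** [e [t [t [f - [f c]]] / [f - [f c]]] ** [e [t [t [f c]] / [f c]] ** [e [t [f c]]]]]]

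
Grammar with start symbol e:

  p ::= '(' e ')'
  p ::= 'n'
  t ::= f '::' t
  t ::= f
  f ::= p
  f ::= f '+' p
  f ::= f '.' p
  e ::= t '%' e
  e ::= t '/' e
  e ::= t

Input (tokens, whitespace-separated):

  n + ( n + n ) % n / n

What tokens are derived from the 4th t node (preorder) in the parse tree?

[e [t [f [f [p n]] + [p ( [e [t [f [f [p n]] + [p n]]]] )]]] % [e [t [f [p n]]] / [e [t [f [p n]]]]]]

n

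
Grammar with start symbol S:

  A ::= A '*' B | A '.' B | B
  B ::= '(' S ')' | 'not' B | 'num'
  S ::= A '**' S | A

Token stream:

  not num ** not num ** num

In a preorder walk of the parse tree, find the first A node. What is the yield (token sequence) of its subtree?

[S [A [B not [B num]]] ** [S [A [B not [B num]]] ** [S [A [B num]]]]]

not num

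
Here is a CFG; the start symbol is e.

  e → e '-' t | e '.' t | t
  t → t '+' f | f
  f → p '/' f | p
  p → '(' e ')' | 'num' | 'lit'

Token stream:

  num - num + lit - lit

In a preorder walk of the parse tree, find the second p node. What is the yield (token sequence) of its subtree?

[e [e [e [t [f [p num]]]] - [t [t [f [p num]]] + [f [p lit]]]] - [t [f [p lit]]]]

num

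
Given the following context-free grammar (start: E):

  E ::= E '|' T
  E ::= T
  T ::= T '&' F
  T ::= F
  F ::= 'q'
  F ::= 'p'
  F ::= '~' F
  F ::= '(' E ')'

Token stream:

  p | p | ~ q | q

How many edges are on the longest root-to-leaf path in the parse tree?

6

[E [E [E [E [T [F p]]] | [T [F p]]] | [T [F ~ [F q]]]] | [T [F q]]]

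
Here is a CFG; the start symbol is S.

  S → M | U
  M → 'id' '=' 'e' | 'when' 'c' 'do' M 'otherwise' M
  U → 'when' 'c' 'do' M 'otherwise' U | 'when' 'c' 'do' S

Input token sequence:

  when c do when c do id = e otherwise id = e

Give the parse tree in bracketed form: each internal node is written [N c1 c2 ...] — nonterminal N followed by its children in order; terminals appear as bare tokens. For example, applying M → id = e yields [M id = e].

[S [U when c do [S [M when c do [M id = e] otherwise [M id = e]]]]]

S
U
when c do S
when c do M
when c do when c do M otherwise M
when c do when c do id = e otherwise M
when c do when c do id = e otherwise id = e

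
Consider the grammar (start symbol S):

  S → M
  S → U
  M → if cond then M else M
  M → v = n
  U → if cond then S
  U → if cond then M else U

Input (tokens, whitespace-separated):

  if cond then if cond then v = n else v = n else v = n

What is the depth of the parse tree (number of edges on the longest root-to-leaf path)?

4

[S [M if cond then [M if cond then [M v = n] else [M v = n]] else [M v = n]]]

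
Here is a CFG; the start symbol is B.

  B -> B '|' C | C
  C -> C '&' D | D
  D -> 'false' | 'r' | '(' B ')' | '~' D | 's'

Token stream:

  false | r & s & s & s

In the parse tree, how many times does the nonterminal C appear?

5

[B [B [C [D false]]] | [C [C [C [C [D r]] & [D s]] & [D s]] & [D s]]]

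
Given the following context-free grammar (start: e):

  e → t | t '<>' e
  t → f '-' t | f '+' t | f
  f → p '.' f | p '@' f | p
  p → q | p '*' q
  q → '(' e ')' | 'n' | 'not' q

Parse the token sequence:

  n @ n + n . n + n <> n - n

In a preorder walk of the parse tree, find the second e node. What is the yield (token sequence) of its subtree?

n - n

[e [t [f [p [q n]] @ [f [p [q n]]]] + [t [f [p [q n]] . [f [p [q n]]]] + [t [f [p [q n]]]]]] <> [e [t [f [p [q n]]] - [t [f [p [q n]]]]]]]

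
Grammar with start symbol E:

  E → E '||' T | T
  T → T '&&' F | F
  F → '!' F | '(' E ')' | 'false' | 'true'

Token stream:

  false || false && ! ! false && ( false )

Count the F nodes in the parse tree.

7

[E [E [T [F false]]] || [T [T [T [F false]] && [F ! [F ! [F false]]]] && [F ( [E [T [F false]]] )]]]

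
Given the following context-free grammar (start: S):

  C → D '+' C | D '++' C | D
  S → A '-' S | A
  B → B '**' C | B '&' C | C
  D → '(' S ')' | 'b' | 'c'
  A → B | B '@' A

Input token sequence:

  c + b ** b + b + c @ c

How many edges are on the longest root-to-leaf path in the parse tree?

7

[S [A [B [B [C [D c] + [C [D b]]]] ** [C [D b] + [C [D b] + [C [D c]]]]] @ [A [B [C [D c]]]]]]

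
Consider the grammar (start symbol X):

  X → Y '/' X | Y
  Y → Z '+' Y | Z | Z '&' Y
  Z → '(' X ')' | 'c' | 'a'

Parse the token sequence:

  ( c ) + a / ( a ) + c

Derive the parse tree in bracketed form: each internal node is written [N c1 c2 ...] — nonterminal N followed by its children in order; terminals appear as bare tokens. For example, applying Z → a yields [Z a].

[X [Y [Z ( [X [Y [Z c]]] )] + [Y [Z a]]] / [X [Y [Z ( [X [Y [Z a]]] )] + [Y [Z c]]]]]

X
Y / X
Z + Y / X
( X ) + Y / X
( Y ) + Y / X
( Z ) + Y / X
( c ) + Y / X
( c ) + Z / X
( c ) + a / X
( c ) + a / Y
( c ) + a / Z + Y
( c ) + a / ( X ) + Y
( c ) + a / ( Y ) + Y
( c ) + a / ( Z ) + Y
( c ) + a / ( a ) + Y
( c ) + a / ( a ) + Z
( c ) + a / ( a ) + c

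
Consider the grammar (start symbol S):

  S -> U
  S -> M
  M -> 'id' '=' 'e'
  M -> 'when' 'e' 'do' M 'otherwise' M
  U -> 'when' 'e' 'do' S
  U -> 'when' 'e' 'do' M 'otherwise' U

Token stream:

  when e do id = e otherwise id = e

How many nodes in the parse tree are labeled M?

3

[S [M when e do [M id = e] otherwise [M id = e]]]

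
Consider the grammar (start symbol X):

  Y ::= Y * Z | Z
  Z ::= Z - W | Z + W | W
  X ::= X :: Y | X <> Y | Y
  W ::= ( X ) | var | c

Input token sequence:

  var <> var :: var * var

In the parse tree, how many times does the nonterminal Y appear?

4

[X [X [X [Y [Z [W var]]]] <> [Y [Z [W var]]]] :: [Y [Y [Z [W var]]] * [Z [W var]]]]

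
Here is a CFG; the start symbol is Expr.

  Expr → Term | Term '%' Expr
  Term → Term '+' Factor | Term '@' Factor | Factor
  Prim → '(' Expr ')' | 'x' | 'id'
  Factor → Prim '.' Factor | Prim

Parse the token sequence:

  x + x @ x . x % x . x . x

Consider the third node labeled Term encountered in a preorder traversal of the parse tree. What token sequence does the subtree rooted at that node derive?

[Expr [Term [Term [Term [Factor [Prim x]]] + [Factor [Prim x]]] @ [Factor [Prim x] . [Factor [Prim x]]]] % [Expr [Term [Factor [Prim x] . [Factor [Prim x] . [Factor [Prim x]]]]]]]

x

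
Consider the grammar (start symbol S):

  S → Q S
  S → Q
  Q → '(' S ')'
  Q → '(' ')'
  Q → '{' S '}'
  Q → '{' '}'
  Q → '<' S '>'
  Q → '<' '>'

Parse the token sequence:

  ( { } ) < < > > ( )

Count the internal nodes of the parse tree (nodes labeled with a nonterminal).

10

[S [Q ( [S [Q { }]] )] [S [Q < [S [Q < >]] >] [S [Q ( )]]]]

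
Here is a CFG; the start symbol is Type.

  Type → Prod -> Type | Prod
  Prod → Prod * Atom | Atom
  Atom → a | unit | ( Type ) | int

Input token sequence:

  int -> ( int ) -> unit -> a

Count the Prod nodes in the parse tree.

[Type [Prod [Atom int]] -> [Type [Prod [Atom ( [Type [Prod [Atom int]]] )]] -> [Type [Prod [Atom unit]] -> [Type [Prod [Atom a]]]]]]

5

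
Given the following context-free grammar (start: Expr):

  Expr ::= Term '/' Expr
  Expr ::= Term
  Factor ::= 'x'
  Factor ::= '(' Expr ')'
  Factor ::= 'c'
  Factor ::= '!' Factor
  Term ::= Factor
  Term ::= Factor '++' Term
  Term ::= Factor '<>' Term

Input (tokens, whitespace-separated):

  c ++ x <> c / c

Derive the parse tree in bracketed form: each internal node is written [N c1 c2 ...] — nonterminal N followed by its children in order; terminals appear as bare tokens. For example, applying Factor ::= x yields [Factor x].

Expr
Term / Expr
Factor ++ Term / Expr
c ++ Term / Expr
c ++ Factor <> Term / Expr
c ++ x <> Term / Expr
c ++ x <> Factor / Expr
c ++ x <> c / Expr
c ++ x <> c / Term
c ++ x <> c / Factor
c ++ x <> c / c

[Expr [Term [Factor c] ++ [Term [Factor x] <> [Term [Factor c]]]] / [Expr [Term [Factor c]]]]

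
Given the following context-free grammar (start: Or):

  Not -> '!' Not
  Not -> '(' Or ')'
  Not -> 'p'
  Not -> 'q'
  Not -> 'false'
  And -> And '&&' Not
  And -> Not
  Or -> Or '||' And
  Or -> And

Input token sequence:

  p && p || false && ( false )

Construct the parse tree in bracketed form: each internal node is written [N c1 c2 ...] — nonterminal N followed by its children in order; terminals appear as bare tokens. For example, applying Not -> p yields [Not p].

Or
Or || And
And || And
And && Not || And
Not && Not || And
p && Not || And
p && p || And
p && p || And && Not
p && p || Not && Not
p && p || false && Not
p && p || false && ( Or )
p && p || false && ( And )
p && p || false && ( Not )
p && p || false && ( false )

[Or [Or [And [And [Not p]] && [Not p]]] || [And [And [Not false]] && [Not ( [Or [And [Not false]]] )]]]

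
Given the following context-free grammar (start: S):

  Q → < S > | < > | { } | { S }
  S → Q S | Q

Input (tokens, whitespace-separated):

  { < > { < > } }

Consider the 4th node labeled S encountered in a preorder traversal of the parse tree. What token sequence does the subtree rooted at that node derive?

< >

[S [Q { [S [Q < >] [S [Q { [S [Q < >]] }]]] }]]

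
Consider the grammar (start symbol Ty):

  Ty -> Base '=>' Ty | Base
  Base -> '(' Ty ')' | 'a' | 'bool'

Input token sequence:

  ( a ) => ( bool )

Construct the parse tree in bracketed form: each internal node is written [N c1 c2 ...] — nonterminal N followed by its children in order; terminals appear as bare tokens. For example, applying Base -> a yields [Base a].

[Ty [Base ( [Ty [Base a]] )] => [Ty [Base ( [Ty [Base bool]] )]]]

Ty
Base => Ty
( Ty ) => Ty
( Base ) => Ty
( a ) => Ty
( a ) => Base
( a ) => ( Ty )
( a ) => ( Base )
( a ) => ( bool )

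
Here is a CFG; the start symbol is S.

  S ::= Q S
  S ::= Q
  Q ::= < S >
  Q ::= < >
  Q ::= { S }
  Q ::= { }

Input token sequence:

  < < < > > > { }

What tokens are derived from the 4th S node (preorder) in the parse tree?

{ }

[S [Q < [S [Q < [S [Q < >]] >]] >] [S [Q { }]]]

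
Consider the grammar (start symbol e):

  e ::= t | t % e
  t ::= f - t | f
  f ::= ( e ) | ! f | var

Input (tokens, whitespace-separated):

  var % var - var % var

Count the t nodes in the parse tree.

4

[e [t [f var]] % [e [t [f var] - [t [f var]]] % [e [t [f var]]]]]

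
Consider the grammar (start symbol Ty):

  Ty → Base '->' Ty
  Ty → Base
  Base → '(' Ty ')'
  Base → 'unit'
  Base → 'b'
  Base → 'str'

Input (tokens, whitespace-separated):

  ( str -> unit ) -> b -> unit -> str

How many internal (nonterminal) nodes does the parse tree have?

12

[Ty [Base ( [Ty [Base str] -> [Ty [Base unit]]] )] -> [Ty [Base b] -> [Ty [Base unit] -> [Ty [Base str]]]]]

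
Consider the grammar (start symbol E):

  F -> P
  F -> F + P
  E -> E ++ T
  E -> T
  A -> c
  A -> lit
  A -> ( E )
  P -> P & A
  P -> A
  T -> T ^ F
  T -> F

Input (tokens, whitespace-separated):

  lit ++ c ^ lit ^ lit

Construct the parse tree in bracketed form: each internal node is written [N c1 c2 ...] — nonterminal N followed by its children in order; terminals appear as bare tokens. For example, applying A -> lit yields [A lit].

E
E ++ T
T ++ T
F ++ T
P ++ T
A ++ T
lit ++ T
lit ++ T ^ F
lit ++ T ^ F ^ F
lit ++ F ^ F ^ F
lit ++ P ^ F ^ F
lit ++ A ^ F ^ F
lit ++ c ^ F ^ F
lit ++ c ^ P ^ F
lit ++ c ^ A ^ F
lit ++ c ^ lit ^ F
lit ++ c ^ lit ^ P
lit ++ c ^ lit ^ A
lit ++ c ^ lit ^ lit

[E [E [T [F [P [A lit]]]]] ++ [T [T [T [F [P [A c]]]] ^ [F [P [A lit]]]] ^ [F [P [A lit]]]]]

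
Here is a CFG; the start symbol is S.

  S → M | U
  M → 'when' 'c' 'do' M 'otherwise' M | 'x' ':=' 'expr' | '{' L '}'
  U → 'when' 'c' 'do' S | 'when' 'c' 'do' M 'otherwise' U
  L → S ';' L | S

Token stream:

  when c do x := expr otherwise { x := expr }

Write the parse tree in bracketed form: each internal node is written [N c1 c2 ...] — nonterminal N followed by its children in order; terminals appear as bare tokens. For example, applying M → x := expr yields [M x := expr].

[S [M when c do [M x := expr] otherwise [M { [L [S [M x := expr]]] }]]]

S
M
when c do M otherwise M
when c do x := expr otherwise M
when c do x := expr otherwise { L }
when c do x := expr otherwise { S }
when c do x := expr otherwise { M }
when c do x := expr otherwise { x := expr }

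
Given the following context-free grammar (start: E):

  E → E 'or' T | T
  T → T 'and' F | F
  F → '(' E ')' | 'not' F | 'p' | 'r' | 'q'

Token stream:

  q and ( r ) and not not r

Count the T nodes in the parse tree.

[E [T [T [T [F q]] and [F ( [E [T [F r]]] )]] and [F not [F not [F r]]]]]

4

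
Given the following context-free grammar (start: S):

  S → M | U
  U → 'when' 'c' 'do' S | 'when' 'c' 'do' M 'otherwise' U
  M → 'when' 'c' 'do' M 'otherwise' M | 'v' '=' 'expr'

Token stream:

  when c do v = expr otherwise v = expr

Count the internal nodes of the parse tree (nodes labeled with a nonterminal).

[S [M when c do [M v = expr] otherwise [M v = expr]]]

4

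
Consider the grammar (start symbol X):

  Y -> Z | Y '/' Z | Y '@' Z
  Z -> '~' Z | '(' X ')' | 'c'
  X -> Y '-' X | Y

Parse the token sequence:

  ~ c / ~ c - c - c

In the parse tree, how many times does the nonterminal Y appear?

[X [Y [Y [Z ~ [Z c]]] / [Z ~ [Z c]]] - [X [Y [Z c]] - [X [Y [Z c]]]]]

4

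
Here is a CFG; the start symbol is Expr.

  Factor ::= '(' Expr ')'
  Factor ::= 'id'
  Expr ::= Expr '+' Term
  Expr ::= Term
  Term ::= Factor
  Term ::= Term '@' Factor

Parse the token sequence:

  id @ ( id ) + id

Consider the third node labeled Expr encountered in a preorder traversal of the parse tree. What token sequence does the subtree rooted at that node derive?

id

[Expr [Expr [Term [Term [Factor id]] @ [Factor ( [Expr [Term [Factor id]]] )]]] + [Term [Factor id]]]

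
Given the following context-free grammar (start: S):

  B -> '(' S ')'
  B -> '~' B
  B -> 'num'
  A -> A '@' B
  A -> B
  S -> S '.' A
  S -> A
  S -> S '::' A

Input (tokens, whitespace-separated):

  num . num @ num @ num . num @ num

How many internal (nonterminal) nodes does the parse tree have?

[S [S [S [A [B num]]] . [A [A [A [B num]] @ [B num]] @ [B num]]] . [A [A [B num]] @ [B num]]]

15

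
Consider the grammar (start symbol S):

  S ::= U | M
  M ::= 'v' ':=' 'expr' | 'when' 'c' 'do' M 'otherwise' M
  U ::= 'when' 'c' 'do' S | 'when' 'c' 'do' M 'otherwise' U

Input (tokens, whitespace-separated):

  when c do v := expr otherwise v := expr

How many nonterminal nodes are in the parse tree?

[S [M when c do [M v := expr] otherwise [M v := expr]]]

4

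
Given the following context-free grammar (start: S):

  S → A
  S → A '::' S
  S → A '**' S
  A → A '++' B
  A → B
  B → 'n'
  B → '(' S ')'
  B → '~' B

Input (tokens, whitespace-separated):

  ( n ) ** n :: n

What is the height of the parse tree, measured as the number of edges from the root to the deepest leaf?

6

[S [A [B ( [S [A [B n]]] )]] ** [S [A [B n]] :: [S [A [B n]]]]]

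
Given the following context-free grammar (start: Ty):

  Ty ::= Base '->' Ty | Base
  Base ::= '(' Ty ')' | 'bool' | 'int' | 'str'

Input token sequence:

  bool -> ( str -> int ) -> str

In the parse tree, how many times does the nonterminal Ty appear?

[Ty [Base bool] -> [Ty [Base ( [Ty [Base str] -> [Ty [Base int]]] )] -> [Ty [Base str]]]]

5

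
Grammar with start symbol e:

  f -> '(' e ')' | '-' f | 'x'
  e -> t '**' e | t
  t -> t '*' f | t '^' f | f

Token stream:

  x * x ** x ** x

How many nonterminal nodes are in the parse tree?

[e [t [t [f x]] * [f x]] ** [e [t [f x]] ** [e [t [f x]]]]]

11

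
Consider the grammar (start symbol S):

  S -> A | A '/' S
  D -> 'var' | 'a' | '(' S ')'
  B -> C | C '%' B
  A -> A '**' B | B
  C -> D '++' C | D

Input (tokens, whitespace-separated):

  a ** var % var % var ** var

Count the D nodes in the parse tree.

5

[S [A [A [A [B [C [D a]]]] ** [B [C [D var]] % [B [C [D var]] % [B [C [D var]]]]]] ** [B [C [D var]]]]]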